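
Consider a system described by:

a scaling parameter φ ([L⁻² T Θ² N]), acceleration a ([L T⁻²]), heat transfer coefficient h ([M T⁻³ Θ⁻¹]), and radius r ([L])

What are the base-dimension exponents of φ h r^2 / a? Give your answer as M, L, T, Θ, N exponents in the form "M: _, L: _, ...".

M: 1, L: -1, T: 0, Θ: 1, N: 1

Collect each base-dimension exponent across the product:
  M: (0) − (0) + (1) + 2·(0) = 1
  L: (-2) − (1) + (0) + 2·(1) = -1
  T: (1) − (-2) + (-3) + 2·(0) = 0
  Θ: (2) − (0) + (-1) + 2·(0) = 1
  N: (1) − (0) + (0) + 2·(0) = 1
So the dimensions are [M L⁻¹ Θ N].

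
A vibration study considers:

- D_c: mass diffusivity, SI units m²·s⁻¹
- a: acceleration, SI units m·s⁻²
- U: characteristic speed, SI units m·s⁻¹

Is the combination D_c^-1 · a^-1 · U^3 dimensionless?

Sum the exponent of each base dimension across the product:
  M: −[D_c]_M − [a]_M + 3·[U]_M = −(0) − (0) + 3·(0) = 0
  L: −[D_c]_L − [a]_L + 3·[U]_L = −(2) − (1) + 3·(1) = 0
  T: −[D_c]_T − [a]_T + 3·[U]_T = −(-1) − (-2) + 3·(-1) = 0
All base exponents vanish — dimensionless.

yes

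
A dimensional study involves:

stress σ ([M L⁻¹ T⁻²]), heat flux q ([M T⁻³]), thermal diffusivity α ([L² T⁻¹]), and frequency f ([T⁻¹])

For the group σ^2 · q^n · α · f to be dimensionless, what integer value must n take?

-2

Balance the M exponent: (1)·n from q, plus 2·(1) + (0) + (0) = 2 from the rest, must sum to zero.
n + 2 = 0, so n = -2.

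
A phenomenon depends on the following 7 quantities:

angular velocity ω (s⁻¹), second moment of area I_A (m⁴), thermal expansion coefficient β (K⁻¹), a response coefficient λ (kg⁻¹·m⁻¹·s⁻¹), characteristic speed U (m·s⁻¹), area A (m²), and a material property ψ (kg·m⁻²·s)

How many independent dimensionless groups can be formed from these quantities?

There are 7 variables and 4 base dimensions (M, L, T, Θ).
The dimension matrix has rank 4.
Independent dimensionless groups: 7 − 4 = 3.

3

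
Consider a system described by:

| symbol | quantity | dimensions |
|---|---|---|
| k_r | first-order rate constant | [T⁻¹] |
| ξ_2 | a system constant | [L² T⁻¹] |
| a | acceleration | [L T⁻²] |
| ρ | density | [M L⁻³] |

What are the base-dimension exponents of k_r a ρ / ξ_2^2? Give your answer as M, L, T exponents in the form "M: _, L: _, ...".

M: 1, L: -6, T: -1

Collect each base-dimension exponent across the product:
  M: (0) − 2·(0) + (0) + (1) = 1
  L: (0) − 2·(2) + (1) + (-3) = -6
  T: (-1) − 2·(-1) + (-2) + (0) = -1
So the dimensions are [M L⁻⁶ T⁻¹].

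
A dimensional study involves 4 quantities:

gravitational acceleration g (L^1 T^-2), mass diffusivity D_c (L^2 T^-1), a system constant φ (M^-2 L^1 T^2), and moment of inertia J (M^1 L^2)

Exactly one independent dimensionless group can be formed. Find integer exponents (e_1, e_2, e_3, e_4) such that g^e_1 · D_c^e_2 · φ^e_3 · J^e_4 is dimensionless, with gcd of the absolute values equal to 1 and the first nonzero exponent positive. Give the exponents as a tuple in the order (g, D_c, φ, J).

M: e_1·(0) + e_2·(0) + e_3·(-2) + e_4·(1) = 0
L: e_1·(1) + e_2·(2) + e_3·(1) + e_4·(2) = 0
T: e_1·(-2) + e_2·(-1) + e_3·(2) + e_4·(0) = 0
Solving this homogeneous linear system for the smallest-integer solution (first nonzero entry positive) gives (3, -4, 1, 2).

(3, -4, 1, 2)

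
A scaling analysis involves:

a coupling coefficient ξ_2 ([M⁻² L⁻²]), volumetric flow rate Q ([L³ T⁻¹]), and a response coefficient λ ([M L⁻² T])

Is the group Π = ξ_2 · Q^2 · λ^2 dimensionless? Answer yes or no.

Sum the exponent of each base dimension across the product:
  M: [ξ_2]_M + 2·[Q]_M + 2·[λ]_M = (-2) + 2·(0) + 2·(1) = 0
  L: [ξ_2]_L + 2·[Q]_L + 2·[λ]_L = (-2) + 2·(3) + 2·(-2) = 0
  T: [ξ_2]_T + 2·[Q]_T + 2·[λ]_T = (0) + 2·(-1) + 2·(1) = 0
All base exponents vanish — dimensionless.

yes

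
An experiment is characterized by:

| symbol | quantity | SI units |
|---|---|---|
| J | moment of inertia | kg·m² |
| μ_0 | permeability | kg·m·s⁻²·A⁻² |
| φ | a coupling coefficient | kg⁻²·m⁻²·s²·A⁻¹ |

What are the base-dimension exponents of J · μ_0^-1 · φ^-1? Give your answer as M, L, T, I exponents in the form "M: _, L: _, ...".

M: 2, L: 3, T: 0, I: 3

Collect each base-dimension exponent across the product:
  M: (1) − (1) − (-2) = 2
  L: (2) − (1) − (-2) = 3
  T: (0) − (-2) − (2) = 0
  I: (0) − (-2) − (-1) = 3
So the dimensions are [M² L³ I³].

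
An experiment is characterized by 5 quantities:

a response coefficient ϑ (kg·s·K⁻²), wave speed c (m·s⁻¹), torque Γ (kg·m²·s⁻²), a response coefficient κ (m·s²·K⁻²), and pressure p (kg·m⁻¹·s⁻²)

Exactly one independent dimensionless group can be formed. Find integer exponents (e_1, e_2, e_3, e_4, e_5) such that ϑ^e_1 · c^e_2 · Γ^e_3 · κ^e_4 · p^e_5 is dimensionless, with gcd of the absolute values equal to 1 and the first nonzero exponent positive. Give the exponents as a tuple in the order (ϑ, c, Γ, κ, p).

M: e_1·(1) + e_2·(0) + e_3·(1) + e_4·(0) + e_5·(1) = 0
L: e_1·(0) + e_2·(1) + e_3·(2) + e_4·(1) + e_5·(-1) = 0
T: e_1·(1) + e_2·(-1) + e_3·(-2) + e_4·(2) + e_5·(-2) = 0
Θ: e_1·(-2) + e_2·(0) + e_3·(0) + e_4·(-2) + e_5·(0) = 0
Solving this homogeneous linear system for the smallest-integer solution (first nonzero entry positive) gives (3, 3, -1, -3, -2).

(3, 3, -1, -3, -2)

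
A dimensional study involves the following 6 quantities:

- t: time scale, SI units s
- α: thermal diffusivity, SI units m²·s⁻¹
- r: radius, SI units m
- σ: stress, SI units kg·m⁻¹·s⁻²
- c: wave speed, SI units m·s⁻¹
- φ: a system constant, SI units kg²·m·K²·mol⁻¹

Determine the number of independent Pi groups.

There are 6 variables and 5 base dimensions (M, L, T, Θ, N).
The dimension matrix has rank 4 (less than 5: the dimension vectors are linearly dependent).
Independent dimensionless groups: 6 − 4 = 2.

2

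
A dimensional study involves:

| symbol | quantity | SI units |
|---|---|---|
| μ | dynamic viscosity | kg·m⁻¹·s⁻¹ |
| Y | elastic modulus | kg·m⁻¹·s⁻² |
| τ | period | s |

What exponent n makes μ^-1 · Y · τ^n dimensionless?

1

Balance the T exponent: (1)·n from τ, plus −(-1) + (-2) = -1 from the rest, must sum to zero.
n − 1 = 0, so n = 1.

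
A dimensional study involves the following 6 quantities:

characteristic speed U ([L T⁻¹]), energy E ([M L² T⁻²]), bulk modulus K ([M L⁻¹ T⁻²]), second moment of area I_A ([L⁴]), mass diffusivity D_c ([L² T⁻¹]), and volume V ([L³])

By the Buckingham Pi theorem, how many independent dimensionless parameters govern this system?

3

There are 6 variables and 3 base dimensions (M, L, T).
The dimension matrix has rank 3.
Independent dimensionless groups: 6 − 3 = 3.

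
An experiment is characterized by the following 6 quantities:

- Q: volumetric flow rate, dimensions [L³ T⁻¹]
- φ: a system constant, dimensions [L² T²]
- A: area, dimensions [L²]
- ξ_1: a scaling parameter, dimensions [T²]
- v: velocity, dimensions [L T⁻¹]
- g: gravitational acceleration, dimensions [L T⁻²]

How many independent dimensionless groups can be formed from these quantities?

4

There are 6 variables and 2 base dimensions (L, T).
The dimension matrix has rank 2.
Independent dimensionless groups: 6 − 2 = 4.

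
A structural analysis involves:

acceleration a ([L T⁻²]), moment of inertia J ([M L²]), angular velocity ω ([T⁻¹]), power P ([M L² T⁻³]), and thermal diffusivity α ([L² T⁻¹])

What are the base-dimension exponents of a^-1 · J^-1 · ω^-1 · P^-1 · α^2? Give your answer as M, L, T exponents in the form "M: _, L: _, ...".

Collect each base-dimension exponent across the product:
  M: −(0) − (1) − (0) − (1) + 2·(0) = -2
  L: −(1) − (2) − (0) − (2) + 2·(2) = -1
  T: −(-2) − (0) − (-1) − (-3) + 2·(-1) = 4
So the dimensions are [M⁻² L⁻¹ T⁴].

M: -2, L: -1, T: 4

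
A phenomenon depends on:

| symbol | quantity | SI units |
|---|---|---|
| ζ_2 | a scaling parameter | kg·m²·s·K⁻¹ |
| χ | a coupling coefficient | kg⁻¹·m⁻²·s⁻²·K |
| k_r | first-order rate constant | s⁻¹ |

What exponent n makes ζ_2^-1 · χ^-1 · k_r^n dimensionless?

1

Balance the T exponent: (-1)·n from k_r, plus −(1) − (-2) = 1 from the rest, must sum to zero.
−n + 1 = 0, so n = 1.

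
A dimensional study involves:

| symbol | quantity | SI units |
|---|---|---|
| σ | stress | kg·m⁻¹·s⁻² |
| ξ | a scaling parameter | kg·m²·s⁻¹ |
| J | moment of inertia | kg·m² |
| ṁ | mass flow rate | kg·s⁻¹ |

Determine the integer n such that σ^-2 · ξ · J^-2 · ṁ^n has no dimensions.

3

Balance the M exponent: (1)·n from ṁ, plus −2·(1) + (1) − 2·(1) = -3 from the rest, must sum to zero.
n − 3 = 0, so n = 3.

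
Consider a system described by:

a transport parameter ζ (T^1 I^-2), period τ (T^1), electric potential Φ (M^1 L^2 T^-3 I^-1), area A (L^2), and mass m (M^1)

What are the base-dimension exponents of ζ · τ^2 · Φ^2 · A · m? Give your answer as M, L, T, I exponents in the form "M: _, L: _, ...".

Collect each base-dimension exponent across the product:
  M: (0) + 2·(0) + 2·(1) + (0) + (1) = 3
  L: (0) + 2·(0) + 2·(2) + (2) + (0) = 6
  T: (1) + 2·(1) + 2·(-3) + (0) + (0) = -3
  I: (-2) + 2·(0) + 2·(-1) + (0) + (0) = -4
So the dimensions are [M³ L⁶ T⁻³ I⁻⁴].

M: 3, L: 6, T: -3, I: -4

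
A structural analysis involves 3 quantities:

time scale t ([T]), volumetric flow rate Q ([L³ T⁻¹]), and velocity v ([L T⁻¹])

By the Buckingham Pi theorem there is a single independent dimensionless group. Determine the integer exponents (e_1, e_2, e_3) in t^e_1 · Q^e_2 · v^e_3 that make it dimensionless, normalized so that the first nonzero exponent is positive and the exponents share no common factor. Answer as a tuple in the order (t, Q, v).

(2, -1, 3)

L: e_1·(0) + e_2·(3) + e_3·(1) = 0
T: e_1·(1) + e_2·(-1) + e_3·(-1) = 0
Solving this homogeneous linear system for the smallest-integer solution (first nonzero entry positive) gives (2, -1, 3).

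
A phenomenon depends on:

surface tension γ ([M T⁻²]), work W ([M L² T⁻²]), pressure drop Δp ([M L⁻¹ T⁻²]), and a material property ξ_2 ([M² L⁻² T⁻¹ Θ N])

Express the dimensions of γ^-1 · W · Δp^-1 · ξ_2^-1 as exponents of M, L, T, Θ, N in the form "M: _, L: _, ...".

M: -3, L: 5, T: 3, Θ: -1, N: -1

Collect each base-dimension exponent across the product:
  M: −(1) + (1) − (1) − (2) = -3
  L: −(0) + (2) − (-1) − (-2) = 5
  T: −(-2) + (-2) − (-2) − (-1) = 3
  Θ: −(0) + (0) − (0) − (1) = -1
  N: −(0) + (0) − (0) − (1) = -1
So the dimensions are [M⁻³ L⁵ T³ Θ⁻¹ N⁻¹].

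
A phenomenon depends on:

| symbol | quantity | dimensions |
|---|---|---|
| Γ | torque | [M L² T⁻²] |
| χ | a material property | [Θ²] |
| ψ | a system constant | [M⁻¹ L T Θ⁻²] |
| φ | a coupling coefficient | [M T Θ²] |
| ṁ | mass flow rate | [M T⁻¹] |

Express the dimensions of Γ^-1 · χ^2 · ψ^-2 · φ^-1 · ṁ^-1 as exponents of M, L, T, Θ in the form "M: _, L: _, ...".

Collect each base-dimension exponent across the product:
  M: −(1) + 2·(0) − 2·(-1) − (1) − (1) = -1
  L: −(2) + 2·(0) − 2·(1) − (0) − (0) = -4
  T: −(-2) + 2·(0) − 2·(1) − (1) − (-1) = 0
  Θ: −(0) + 2·(2) − 2·(-2) − (2) − (0) = 6
So the dimensions are [M⁻¹ L⁻⁴ Θ⁶].

M: -1, L: -4, T: 0, Θ: 6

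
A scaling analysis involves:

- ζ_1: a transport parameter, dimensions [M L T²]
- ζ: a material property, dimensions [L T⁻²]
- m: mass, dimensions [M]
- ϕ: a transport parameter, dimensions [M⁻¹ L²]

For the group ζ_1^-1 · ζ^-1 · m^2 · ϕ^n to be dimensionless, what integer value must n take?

1

Balance the M exponent: (-1)·n from ϕ, plus −(1) − (0) + 2·(1) = 1 from the rest, must sum to zero.
−n + 1 = 0, so n = 1.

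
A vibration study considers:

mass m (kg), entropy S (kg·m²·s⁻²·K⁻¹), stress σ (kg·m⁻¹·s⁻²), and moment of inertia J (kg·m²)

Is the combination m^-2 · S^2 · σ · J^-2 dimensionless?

no

Sum the exponent of each base dimension across the product:
  M: −2·[m]_M + 2·[S]_M + [σ]_M − 2·[J]_M = −2·(1) + 2·(1) + (1) − 2·(1) = -1
  L: −2·[m]_L + 2·[S]_L + [σ]_L − 2·[J]_L = −2·(0) + 2·(2) + (-1) − 2·(2) = -1
  T: −2·[m]_T + 2·[S]_T + [σ]_T − 2·[J]_T = −2·(0) + 2·(-2) + (-2) − 2·(0) = -6
  Θ: −2·[m]_Θ + 2·[S]_Θ + [σ]_Θ − 2·[J]_Θ = −2·(0) + 2·(-1) + (0) − 2·(0) = -2
Net dimensions [M⁻¹ L⁻¹ T⁻⁶ Θ⁻²] ≠ [1] — not dimensionless.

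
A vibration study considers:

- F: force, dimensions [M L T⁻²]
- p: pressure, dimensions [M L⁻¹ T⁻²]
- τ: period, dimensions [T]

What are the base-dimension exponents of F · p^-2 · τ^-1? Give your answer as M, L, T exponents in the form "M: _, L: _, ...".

Collect each base-dimension exponent across the product:
  M: (1) − 2·(1) − (0) = -1
  L: (1) − 2·(-1) − (0) = 3
  T: (-2) − 2·(-2) − (1) = 1
So the dimensions are [M⁻¹ L³ T].

M: -1, L: 3, T: 1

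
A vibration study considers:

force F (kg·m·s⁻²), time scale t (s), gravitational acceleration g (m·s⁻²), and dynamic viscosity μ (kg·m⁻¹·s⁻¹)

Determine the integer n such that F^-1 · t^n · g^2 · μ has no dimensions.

3

Balance the T exponent: (1)·n from t, plus −(-2) + 2·(-2) + (-1) = -3 from the rest, must sum to zero.
n − 3 = 0, so n = 3.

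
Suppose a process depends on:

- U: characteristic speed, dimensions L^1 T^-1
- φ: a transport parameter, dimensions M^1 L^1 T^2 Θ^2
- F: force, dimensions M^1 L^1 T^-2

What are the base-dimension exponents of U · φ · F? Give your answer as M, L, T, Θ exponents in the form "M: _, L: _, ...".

Collect each base-dimension exponent across the product:
  M: (0) + (1) + (1) = 2
  L: (1) + (1) + (1) = 3
  T: (-1) + (2) + (-2) = -1
  Θ: (0) + (2) + (0) = 2
So the dimensions are [M² L³ T⁻¹ Θ²].

M: 2, L: 3, T: -1, Θ: 2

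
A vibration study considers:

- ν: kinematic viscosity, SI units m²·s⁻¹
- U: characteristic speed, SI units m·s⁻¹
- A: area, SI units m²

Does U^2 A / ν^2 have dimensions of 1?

yes

Sum the exponent of each base dimension across the product:
  L: −2·[ν]_L + 2·[U]_L + [A]_L = −2·(2) + 2·(1) + (2) = 0
  T: −2·[ν]_T + 2·[U]_T + [A]_T = −2·(-1) + 2·(-1) + (0) = 0
All base exponents vanish — dimensionless.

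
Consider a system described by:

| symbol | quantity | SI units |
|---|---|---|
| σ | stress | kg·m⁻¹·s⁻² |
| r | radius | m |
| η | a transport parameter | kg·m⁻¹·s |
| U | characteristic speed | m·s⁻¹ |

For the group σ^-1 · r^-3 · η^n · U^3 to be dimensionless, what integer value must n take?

Balance the M exponent: (1)·n from η, plus −(1) − 3·(0) + 3·(0) = -1 from the rest, must sum to zero.
n − 1 = 0, so n = 1.

1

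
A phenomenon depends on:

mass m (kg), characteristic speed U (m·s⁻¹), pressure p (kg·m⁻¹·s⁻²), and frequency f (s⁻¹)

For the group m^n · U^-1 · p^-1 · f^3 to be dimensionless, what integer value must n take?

1

Balance the M exponent: (1)·n from m, plus −(0) − (1) + 3·(0) = -1 from the rest, must sum to zero.
n − 1 = 0, so n = 1.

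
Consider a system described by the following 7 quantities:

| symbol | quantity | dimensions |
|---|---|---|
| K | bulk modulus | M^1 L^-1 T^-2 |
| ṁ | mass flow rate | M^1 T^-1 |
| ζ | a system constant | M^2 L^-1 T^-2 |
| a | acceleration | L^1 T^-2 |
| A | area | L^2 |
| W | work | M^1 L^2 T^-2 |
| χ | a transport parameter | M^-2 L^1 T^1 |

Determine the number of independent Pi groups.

There are 7 variables and 3 base dimensions (M, L, T).
The dimension matrix has rank 3.
Independent dimensionless groups: 7 − 3 = 4.

4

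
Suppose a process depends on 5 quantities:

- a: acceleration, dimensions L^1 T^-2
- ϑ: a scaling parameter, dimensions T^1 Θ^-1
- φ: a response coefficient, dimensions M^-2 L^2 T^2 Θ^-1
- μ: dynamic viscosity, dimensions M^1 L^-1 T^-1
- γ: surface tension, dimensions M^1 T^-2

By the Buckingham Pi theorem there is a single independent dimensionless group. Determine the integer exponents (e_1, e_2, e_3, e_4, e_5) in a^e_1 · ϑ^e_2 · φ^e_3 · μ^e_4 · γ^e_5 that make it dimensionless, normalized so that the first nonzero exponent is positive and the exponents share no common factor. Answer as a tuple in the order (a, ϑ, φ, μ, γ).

(1, 1, -1, -1, -1)

M: e_1·(0) + e_2·(0) + e_3·(-2) + e_4·(1) + e_5·(1) = 0
L: e_1·(1) + e_2·(0) + e_3·(2) + e_4·(-1) + e_5·(0) = 0
T: e_1·(-2) + e_2·(1) + e_3·(2) + e_4·(-1) + e_5·(-2) = 0
Θ: e_1·(0) + e_2·(-1) + e_3·(-1) + e_4·(0) + e_5·(0) = 0
Solving this homogeneous linear system for the smallest-integer solution (first nonzero entry positive) gives (1, 1, -1, -1, -1).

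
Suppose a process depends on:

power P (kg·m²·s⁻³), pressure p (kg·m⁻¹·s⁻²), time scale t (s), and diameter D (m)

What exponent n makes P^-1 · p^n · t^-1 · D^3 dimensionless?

Balance the M exponent: (1)·n from p, plus −(1) − (0) + 3·(0) = -1 from the rest, must sum to zero.
n − 1 = 0, so n = 1.

1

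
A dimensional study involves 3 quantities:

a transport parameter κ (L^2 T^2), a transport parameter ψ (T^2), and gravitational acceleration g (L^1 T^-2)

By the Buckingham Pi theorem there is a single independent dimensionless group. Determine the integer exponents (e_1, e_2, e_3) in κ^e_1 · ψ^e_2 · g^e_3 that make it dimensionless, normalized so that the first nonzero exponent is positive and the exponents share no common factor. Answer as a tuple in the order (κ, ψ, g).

(1, -3, -2)

L: e_1·(2) + e_2·(0) + e_3·(1) = 0
T: e_1·(2) + e_2·(2) + e_3·(-2) = 0
Solving this homogeneous linear system for the smallest-integer solution (first nonzero entry positive) gives (1, -3, -2).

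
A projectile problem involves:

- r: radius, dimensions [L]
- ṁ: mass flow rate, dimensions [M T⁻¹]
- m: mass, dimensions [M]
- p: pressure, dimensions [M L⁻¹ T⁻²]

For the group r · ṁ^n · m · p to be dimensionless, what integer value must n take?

-2

Balance the M exponent: (1)·n from ṁ, plus (0) + (1) + (1) = 2 from the rest, must sum to zero.
n + 2 = 0, so n = -2.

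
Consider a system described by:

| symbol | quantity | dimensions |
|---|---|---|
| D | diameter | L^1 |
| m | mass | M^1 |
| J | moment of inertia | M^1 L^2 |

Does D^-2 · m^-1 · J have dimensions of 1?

Sum the exponent of each base dimension across the product:
  M: −2·[D]_M − [m]_M + [J]_M = −2·(0) − (1) + (1) = 0
  L: −2·[D]_L − [m]_L + [J]_L = −2·(1) − (0) + (2) = 0
  T: −2·[D]_T − [m]_T + [J]_T = −2·(0) − (0) + (0) = 0
All base exponents vanish — dimensionless.

yes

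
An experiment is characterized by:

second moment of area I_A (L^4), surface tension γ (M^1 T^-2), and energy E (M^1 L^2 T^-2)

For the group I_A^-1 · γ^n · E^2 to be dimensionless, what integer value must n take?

-2

Balance the M exponent: (1)·n from γ, plus −(0) + 2·(1) = 2 from the rest, must sum to zero.
n + 2 = 0, so n = -2.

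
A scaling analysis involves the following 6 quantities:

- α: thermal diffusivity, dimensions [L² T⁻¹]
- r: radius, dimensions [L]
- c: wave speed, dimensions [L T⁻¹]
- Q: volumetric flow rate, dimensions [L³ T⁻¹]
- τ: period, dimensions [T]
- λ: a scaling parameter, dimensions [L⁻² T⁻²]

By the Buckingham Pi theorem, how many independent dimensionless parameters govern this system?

There are 6 variables and 2 base dimensions (L, T).
The dimension matrix has rank 2.
Independent dimensionless groups: 6 − 2 = 4.

4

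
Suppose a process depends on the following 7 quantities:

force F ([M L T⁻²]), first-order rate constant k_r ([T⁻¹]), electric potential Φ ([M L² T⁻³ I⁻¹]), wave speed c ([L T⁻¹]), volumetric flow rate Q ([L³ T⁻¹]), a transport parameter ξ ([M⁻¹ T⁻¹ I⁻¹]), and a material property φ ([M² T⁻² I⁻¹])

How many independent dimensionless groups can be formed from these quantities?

There are 7 variables and 4 base dimensions (M, L, T, I).
The dimension matrix has rank 4.
Independent dimensionless groups: 7 − 4 = 3.

3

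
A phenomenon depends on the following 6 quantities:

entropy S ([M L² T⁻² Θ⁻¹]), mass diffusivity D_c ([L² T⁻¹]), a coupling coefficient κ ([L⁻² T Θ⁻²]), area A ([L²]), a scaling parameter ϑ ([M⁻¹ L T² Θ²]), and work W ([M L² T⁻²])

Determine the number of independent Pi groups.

There are 6 variables and 4 base dimensions (M, L, T, Θ).
The dimension matrix has rank 4.
Independent dimensionless groups: 6 − 4 = 2.

2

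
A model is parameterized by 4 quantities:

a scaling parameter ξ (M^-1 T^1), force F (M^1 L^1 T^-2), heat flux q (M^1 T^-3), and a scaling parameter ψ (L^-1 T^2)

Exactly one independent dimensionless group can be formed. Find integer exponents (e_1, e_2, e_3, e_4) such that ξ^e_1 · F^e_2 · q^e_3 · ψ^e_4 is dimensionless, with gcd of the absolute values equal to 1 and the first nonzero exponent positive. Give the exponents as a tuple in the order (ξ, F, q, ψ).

(3, 2, 1, 2)

M: e_1·(-1) + e_2·(1) + e_3·(1) + e_4·(0) = 0
L: e_1·(0) + e_2·(1) + e_3·(0) + e_4·(-1) = 0
T: e_1·(1) + e_2·(-2) + e_3·(-3) + e_4·(2) = 0
Solving this homogeneous linear system for the smallest-integer solution (first nonzero entry positive) gives (3, 2, 1, 2).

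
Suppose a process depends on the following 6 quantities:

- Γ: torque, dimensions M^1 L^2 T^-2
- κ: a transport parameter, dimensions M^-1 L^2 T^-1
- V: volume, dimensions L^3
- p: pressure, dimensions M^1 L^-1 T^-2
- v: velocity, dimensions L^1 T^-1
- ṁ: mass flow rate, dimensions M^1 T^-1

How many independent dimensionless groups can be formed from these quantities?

There are 6 variables and 3 base dimensions (M, L, T).
The dimension matrix has rank 3.
Independent dimensionless groups: 6 − 3 = 3.

3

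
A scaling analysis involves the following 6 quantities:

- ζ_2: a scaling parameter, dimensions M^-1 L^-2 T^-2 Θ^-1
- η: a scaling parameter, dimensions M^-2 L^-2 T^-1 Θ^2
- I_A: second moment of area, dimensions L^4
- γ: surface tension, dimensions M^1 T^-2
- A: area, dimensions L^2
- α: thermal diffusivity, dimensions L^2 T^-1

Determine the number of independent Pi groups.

There are 6 variables and 4 base dimensions (M, L, T, Θ).
The dimension matrix has rank 4.
Independent dimensionless groups: 6 − 4 = 2.

2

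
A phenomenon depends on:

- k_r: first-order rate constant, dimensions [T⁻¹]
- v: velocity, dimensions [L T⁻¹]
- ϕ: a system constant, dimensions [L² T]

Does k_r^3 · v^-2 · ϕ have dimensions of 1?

Sum the exponent of each base dimension across the product:
  L: 3·[k_r]_L − 2·[v]_L + [ϕ]_L = 3·(0) − 2·(1) + (2) = 0
  T: 3·[k_r]_T − 2·[v]_T + [ϕ]_T = 3·(-1) − 2·(-1) + (1) = 0
All base exponents vanish — dimensionless.

yes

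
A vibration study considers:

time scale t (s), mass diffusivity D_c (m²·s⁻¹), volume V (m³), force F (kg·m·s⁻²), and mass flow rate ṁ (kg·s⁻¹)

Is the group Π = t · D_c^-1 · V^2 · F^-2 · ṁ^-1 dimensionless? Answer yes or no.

Sum the exponent of each base dimension across the product:
  M: [t]_M − [D_c]_M + 2·[V]_M − 2·[F]_M − [ṁ]_M = (0) − (0) + 2·(0) − 2·(1) − (1) = -3
  L: [t]_L − [D_c]_L + 2·[V]_L − 2·[F]_L − [ṁ]_L = (0) − (2) + 2·(3) − 2·(1) − (0) = 2
  T: [t]_T − [D_c]_T + 2·[V]_T − 2·[F]_T − [ṁ]_T = (1) − (-1) + 2·(0) − 2·(-2) − (-1) = 7
Net dimensions [M⁻³ L² T⁷] ≠ [1] — not dimensionless.

no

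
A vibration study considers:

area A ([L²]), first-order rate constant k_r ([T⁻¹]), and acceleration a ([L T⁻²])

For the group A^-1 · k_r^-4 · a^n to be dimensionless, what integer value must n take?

Balance the L exponent: (1)·n from a, plus −(2) − 4·(0) = -2 from the rest, must sum to zero.
n − 2 = 0, so n = 2.

2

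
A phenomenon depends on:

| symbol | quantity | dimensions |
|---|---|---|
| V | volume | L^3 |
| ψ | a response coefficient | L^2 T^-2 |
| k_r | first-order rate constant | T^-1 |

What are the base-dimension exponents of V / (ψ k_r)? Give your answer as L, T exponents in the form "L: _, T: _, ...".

L: 1, T: 3

Collect each base-dimension exponent across the product:
  L: (3) − (2) − (0) = 1
  T: (0) − (-2) − (-1) = 3
So the dimensions are [L T³].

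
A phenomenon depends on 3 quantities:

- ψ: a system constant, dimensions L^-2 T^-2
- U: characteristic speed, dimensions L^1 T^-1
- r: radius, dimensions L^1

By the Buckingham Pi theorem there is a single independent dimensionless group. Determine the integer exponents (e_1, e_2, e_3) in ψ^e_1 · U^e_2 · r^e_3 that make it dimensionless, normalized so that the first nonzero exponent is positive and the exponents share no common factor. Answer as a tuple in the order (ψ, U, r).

L: e_1·(-2) + e_2·(1) + e_3·(1) = 0
T: e_1·(-2) + e_2·(-1) + e_3·(0) = 0
Solving this homogeneous linear system for the smallest-integer solution (first nonzero entry positive) gives (1, -2, 4).

(1, -2, 4)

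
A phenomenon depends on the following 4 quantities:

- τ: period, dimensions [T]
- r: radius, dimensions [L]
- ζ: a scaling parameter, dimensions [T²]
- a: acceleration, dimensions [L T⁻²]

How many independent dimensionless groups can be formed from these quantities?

2

There are 4 variables and 2 base dimensions (L, T).
The dimension matrix has rank 2.
Independent dimensionless groups: 4 − 2 = 2.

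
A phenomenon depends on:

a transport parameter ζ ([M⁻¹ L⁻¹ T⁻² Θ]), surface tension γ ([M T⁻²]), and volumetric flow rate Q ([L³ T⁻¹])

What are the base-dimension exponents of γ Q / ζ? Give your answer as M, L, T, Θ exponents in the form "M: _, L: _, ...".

M: 2, L: 4, T: -1, Θ: -1

Collect each base-dimension exponent across the product:
  M: −(-1) + (1) + (0) = 2
  L: −(-1) + (0) + (3) = 4
  T: −(-2) + (-2) + (-1) = -1
  Θ: −(1) + (0) + (0) = -1
So the dimensions are [M² L⁴ T⁻¹ Θ⁻¹].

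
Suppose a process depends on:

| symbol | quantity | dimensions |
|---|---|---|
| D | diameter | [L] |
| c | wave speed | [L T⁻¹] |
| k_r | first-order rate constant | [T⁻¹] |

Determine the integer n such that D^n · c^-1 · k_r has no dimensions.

1

Balance the L exponent: (1)·n from D, plus −(1) + (0) = -1 from the rest, must sum to zero.
n − 1 = 0, so n = 1.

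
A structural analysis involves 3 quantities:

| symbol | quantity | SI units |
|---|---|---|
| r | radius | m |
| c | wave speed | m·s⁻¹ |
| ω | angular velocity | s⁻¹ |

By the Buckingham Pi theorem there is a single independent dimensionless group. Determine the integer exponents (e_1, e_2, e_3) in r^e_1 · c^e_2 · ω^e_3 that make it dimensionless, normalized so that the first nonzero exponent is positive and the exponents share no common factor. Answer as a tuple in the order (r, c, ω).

L: e_1·(1) + e_2·(1) + e_3·(0) = 0
T: e_1·(0) + e_2·(-1) + e_3·(-1) = 0
Solving this homogeneous linear system for the smallest-integer solution (first nonzero entry positive) gives (1, -1, 1).

(1, -1, 1)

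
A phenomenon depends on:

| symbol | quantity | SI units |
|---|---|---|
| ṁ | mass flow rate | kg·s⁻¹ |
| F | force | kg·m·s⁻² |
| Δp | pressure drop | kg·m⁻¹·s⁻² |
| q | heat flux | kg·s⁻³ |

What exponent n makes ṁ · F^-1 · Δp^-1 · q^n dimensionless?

Balance the M exponent: (1)·n from q, plus (1) − (1) − (1) = -1 from the rest, must sum to zero.
n − 1 = 0, so n = 1.

1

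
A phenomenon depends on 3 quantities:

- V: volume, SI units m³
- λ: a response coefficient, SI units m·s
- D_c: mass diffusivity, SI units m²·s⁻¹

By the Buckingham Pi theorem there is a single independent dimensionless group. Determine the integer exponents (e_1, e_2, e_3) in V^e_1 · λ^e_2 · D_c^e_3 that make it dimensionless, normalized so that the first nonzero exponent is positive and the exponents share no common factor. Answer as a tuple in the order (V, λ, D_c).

(1, -1, -1)

L: e_1·(3) + e_2·(1) + e_3·(2) = 0
T: e_1·(0) + e_2·(1) + e_3·(-1) = 0
Solving this homogeneous linear system for the smallest-integer solution (first nonzero entry positive) gives (1, -1, -1).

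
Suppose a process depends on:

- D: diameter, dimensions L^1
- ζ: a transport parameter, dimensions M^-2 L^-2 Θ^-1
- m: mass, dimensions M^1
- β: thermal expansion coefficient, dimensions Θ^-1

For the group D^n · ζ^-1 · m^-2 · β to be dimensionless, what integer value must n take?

Balance the L exponent: (1)·n from D, plus −(-2) − 2·(0) + (0) = 2 from the rest, must sum to zero.
n + 2 = 0, so n = -2.

-2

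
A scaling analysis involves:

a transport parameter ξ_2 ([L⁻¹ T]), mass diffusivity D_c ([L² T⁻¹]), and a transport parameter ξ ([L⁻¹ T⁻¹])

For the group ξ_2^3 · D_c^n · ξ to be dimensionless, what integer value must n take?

2

Balance the L exponent: (2)·n from D_c, plus 3·(-1) + (-1) = -4 from the rest, must sum to zero.
2n − 4 = 0, so n = 2.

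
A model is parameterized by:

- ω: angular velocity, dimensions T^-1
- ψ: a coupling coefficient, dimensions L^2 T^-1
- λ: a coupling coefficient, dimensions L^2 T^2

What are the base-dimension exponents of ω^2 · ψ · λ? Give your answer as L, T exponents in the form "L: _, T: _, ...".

L: 4, T: -1

Collect each base-dimension exponent across the product:
  L: 2·(0) + (2) + (2) = 4
  T: 2·(-1) + (-1) + (2) = -1
So the dimensions are [L⁴ T⁻¹].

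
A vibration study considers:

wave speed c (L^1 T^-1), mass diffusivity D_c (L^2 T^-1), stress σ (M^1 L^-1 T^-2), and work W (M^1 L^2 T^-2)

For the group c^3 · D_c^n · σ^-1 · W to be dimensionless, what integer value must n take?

Balance the L exponent: (2)·n from D_c, plus 3·(1) − (-1) + (2) = 6 from the rest, must sum to zero.
2n + 6 = 0, so n = -3.

-3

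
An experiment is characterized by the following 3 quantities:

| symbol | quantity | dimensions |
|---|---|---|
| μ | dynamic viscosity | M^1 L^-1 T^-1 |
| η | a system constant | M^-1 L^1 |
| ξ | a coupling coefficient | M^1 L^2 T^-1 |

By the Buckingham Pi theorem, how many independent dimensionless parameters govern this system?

0

There are 3 variables and 3 base dimensions (M, L, T).
The dimension matrix has rank 3.
Independent dimensionless groups: 3 − 3 = 0.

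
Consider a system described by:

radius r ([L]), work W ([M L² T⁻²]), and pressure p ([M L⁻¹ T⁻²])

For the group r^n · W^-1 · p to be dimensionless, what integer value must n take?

3

Balance the L exponent: (1)·n from r, plus −(2) + (-1) = -3 from the rest, must sum to zero.
n − 3 = 0, so n = 3.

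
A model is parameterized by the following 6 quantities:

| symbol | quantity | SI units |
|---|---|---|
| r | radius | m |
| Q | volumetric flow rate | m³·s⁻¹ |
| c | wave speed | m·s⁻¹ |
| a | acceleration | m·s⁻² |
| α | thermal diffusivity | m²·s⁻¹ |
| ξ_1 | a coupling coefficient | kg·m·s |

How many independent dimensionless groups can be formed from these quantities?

There are 6 variables and 3 base dimensions (M, L, T).
The dimension matrix has rank 3.
Independent dimensionless groups: 6 − 3 = 3.

3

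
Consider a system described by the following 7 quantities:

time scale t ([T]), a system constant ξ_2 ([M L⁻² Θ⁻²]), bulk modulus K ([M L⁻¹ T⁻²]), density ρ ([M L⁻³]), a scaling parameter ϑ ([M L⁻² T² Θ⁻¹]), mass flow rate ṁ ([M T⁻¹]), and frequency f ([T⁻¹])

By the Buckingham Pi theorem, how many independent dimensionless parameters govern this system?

3

There are 7 variables and 4 base dimensions (M, L, T, Θ).
The dimension matrix has rank 4.
Independent dimensionless groups: 7 − 4 = 3.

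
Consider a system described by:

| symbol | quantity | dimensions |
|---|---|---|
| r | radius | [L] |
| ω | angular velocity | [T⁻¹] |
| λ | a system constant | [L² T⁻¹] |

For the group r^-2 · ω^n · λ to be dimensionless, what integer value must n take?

Balance the T exponent: (-1)·n from ω, plus −2·(0) + (-1) = -1 from the rest, must sum to zero.
−n − 1 = 0, so n = -1.

-1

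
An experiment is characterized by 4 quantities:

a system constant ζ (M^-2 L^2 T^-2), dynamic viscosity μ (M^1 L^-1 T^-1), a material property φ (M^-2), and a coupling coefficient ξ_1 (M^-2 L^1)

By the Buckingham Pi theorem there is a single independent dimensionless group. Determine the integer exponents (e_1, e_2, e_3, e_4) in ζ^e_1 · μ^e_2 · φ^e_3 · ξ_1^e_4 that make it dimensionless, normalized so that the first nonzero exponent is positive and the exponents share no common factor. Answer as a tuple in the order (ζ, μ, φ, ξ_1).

(1, -2, 2, -4)

M: e_1·(-2) + e_2·(1) + e_3·(-2) + e_4·(-2) = 0
L: e_1·(2) + e_2·(-1) + e_3·(0) + e_4·(1) = 0
T: e_1·(-2) + e_2·(-1) + e_3·(0) + e_4·(0) = 0
Solving this homogeneous linear system for the smallest-integer solution (first nonzero entry positive) gives (1, -2, 2, -4).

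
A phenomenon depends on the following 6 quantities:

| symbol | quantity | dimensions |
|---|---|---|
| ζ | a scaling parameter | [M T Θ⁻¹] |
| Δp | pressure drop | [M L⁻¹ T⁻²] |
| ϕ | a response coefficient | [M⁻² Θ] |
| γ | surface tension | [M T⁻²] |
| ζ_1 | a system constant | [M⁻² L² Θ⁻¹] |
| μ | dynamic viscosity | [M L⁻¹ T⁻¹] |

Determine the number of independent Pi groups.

2

There are 6 variables and 4 base dimensions (M, L, T, Θ).
The dimension matrix has rank 4.
Independent dimensionless groups: 6 − 4 = 2.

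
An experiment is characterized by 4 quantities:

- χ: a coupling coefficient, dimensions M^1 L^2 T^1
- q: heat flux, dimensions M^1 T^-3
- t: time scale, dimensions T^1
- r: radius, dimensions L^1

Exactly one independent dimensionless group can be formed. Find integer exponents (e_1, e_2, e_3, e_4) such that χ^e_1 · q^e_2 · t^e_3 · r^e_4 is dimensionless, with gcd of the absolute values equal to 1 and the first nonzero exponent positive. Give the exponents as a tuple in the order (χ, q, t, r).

M: e_1·(1) + e_2·(1) + e_3·(0) + e_4·(0) = 0
L: e_1·(2) + e_2·(0) + e_3·(0) + e_4·(1) = 0
T: e_1·(1) + e_2·(-3) + e_3·(1) + e_4·(0) = 0
Solving this homogeneous linear system for the smallest-integer solution (first nonzero entry positive) gives (1, -1, -4, -2).

(1, -1, -4, -2)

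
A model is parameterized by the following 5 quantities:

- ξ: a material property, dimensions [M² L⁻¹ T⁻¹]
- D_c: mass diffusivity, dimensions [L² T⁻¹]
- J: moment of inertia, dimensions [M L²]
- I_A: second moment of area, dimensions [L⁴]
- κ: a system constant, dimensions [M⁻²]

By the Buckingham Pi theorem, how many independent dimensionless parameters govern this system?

2

There are 5 variables and 3 base dimensions (M, L, T).
The dimension matrix has rank 3.
Independent dimensionless groups: 5 − 3 = 2.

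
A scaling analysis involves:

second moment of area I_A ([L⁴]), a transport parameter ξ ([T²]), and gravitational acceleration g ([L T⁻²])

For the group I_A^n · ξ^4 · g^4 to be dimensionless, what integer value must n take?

Balance the L exponent: (4)·n from I_A, plus 4·(0) + 4·(1) = 4 from the rest, must sum to zero.
4n + 4 = 0, so n = -1.

-1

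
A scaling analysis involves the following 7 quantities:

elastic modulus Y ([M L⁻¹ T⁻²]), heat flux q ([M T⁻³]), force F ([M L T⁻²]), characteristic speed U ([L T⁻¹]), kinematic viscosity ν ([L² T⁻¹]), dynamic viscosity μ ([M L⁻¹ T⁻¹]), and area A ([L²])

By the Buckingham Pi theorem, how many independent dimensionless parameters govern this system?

There are 7 variables and 3 base dimensions (M, L, T).
The dimension matrix has rank 3.
Independent dimensionless groups: 7 − 3 = 4.

4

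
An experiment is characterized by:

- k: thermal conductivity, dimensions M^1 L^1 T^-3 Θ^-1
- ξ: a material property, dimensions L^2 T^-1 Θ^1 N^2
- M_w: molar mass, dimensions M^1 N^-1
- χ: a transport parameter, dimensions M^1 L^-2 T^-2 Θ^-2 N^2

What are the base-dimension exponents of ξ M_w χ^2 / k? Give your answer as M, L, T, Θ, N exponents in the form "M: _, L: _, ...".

Collect each base-dimension exponent across the product:
  M: −(1) + (0) + (1) + 2·(1) = 2
  L: −(1) + (2) + (0) + 2·(-2) = -3
  T: −(-3) + (-1) + (0) + 2·(-2) = -2
  Θ: −(-1) + (1) + (0) + 2·(-2) = -2
  N: −(0) + (2) + (-1) + 2·(2) = 5
So the dimensions are [M² L⁻³ T⁻² Θ⁻² N⁵].

M: 2, L: -3, T: -2, Θ: -2, N: 5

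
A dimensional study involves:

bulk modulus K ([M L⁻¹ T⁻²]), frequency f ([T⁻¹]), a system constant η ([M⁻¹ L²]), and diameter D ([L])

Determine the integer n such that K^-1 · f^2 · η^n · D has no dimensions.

Balance the M exponent: (-1)·n from η, plus −(1) + 2·(0) + (0) = -1 from the rest, must sum to zero.
−n − 1 = 0, so n = -1.

-1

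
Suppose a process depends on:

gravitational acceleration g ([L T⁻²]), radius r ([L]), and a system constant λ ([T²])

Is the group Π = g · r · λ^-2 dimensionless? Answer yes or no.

Sum the exponent of each base dimension across the product:
  L: [g]_L + [r]_L − 2·[λ]_L = (1) + (1) − 2·(0) = 2
  T: [g]_T + [r]_T − 2·[λ]_T = (-2) + (0) − 2·(2) = -6
Net dimensions [L² T⁻⁶] ≠ [1] — not dimensionless.

no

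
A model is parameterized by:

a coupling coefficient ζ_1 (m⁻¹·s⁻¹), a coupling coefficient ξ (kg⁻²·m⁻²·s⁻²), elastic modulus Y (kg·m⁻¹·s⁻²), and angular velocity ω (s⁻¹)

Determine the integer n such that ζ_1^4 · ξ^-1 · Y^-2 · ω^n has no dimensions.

Balance the T exponent: (-1)·n from ω, plus 4·(-1) − (-2) − 2·(-2) = 2 from the rest, must sum to zero.
−n + 2 = 0, so n = 2.

2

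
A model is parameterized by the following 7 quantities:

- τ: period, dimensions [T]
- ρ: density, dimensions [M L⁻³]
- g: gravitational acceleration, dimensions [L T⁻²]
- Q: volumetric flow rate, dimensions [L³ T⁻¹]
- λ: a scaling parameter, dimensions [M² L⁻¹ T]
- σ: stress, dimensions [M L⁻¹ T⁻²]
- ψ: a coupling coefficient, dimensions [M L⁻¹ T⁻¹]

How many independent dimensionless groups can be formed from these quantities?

There are 7 variables and 3 base dimensions (M, L, T).
The dimension matrix has rank 3.
Independent dimensionless groups: 7 − 3 = 4.

4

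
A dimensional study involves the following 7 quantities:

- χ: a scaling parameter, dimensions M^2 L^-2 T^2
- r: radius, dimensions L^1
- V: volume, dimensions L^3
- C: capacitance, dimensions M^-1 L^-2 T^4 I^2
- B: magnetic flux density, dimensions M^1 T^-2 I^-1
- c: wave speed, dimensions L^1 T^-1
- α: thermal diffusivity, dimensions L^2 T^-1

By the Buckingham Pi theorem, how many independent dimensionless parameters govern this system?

There are 7 variables and 4 base dimensions (M, L, T, I).
The dimension matrix has rank 4.
Independent dimensionless groups: 7 − 4 = 3.

3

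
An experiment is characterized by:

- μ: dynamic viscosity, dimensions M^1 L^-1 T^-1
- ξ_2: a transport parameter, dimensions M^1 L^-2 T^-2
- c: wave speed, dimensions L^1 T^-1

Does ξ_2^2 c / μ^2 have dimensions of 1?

Sum the exponent of each base dimension across the product:
  M: −2·[μ]_M + 2·[ξ_2]_M + [c]_M = −2·(1) + 2·(1) + (0) = 0
  L: −2·[μ]_L + 2·[ξ_2]_L + [c]_L = −2·(-1) + 2·(-2) + (1) = -1
  T: −2·[μ]_T + 2·[ξ_2]_T + [c]_T = −2·(-1) + 2·(-2) + (-1) = -3
Net dimensions [L⁻¹ T⁻³] ≠ [1] — not dimensionless.

no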